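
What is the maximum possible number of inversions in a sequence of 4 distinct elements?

6

The maximum occurs when the array is in strictly decreasing order: every one of the C(4, 2) pairs is inverted.
C(4, 2) = 4·3/2 = 6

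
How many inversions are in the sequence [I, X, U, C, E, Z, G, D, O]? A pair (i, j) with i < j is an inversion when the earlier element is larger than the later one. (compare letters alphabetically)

20 inversions

For each element, count later entries that are smaller:
I → C, E, G, D → 4
X → U, C, E, G, D, O → 6
U → C, E, G, D, O → 5
C → none → 0
E → D → 1
Z → G, D, O → 3
G → D → 1
D → none → 0
O → none → 0
Sum: 4 + 6 + 5 + 0 + 1 + 3 + 1 + 0 + 0 = 20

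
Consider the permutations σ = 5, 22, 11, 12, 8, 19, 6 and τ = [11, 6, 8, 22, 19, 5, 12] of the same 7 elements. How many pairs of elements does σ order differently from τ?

13 discordant pairs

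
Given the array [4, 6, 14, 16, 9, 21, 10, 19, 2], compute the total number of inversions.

14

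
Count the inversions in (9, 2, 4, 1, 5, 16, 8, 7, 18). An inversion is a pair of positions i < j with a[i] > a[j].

Count, for each position, how many later elements it exceeds:
9: 6
2: 1
4: 1
1: 0
5: 0
16: 2
8: 1
7: 0
18: 0
Sum: 6 + 1 + 1 + 0 + 0 + 2 + 1 + 0 + 0 = 11

11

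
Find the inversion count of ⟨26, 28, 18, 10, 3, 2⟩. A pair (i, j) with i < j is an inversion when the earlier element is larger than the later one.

Inversions: 14

Count, for each position, how many later elements it exceeds:
26 → 18, 10, 3, 2 → 4
28 → 18, 10, 3, 2 → 4
18 → 10, 3, 2 → 3
10 → 3, 2 → 2
3 → 2 → 1
2 → none → 0
Sum: 4 + 4 + 3 + 2 + 1 + 0 = 14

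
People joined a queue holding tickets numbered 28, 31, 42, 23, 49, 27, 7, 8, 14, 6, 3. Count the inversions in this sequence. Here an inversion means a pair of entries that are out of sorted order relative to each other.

For each element, count later entries that are smaller:
28: 7
31: 7
42: 7
23: 5
49: 6
27: 5
7: 2
8: 2
14: 2
6: 1
3: 0
Sum: 7 + 7 + 7 + 5 + 6 + 5 + 2 + 2 + 2 + 1 + 0 = 44

44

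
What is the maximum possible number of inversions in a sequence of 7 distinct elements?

The maximum occurs when the array is in strictly decreasing order: every one of the C(7, 2) pairs is inverted.
C(7, 2) = 7·6/2 = 21

21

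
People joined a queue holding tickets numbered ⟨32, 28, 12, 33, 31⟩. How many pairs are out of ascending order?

Listing every pair i<j with a[i]>a[j] (using 0-based positions):
(0,1): 32 > 28
(0,2): 32 > 12
(0,4): 32 > 31
(1,2): 28 > 12
(3,4): 33 > 31
That's 5 pairs.

5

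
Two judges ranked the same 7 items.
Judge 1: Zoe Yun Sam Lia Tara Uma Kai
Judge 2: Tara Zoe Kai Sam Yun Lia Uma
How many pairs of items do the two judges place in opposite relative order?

Discordant pairs: 9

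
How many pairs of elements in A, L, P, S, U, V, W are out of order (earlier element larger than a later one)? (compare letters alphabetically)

Count, for each position, how many later elements it exceeds:
A: 0
L: 0
P: 0
S: 0
U: 0
V: 0
W: 0
Sum: 0 + 0 + 0 + 0 + 0 + 0 + 0 = 0

0 inversions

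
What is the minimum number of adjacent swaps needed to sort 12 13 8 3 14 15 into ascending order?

The minimum number of adjacent swaps to sort an array equals its inversion count, since every such swap removes exactly one inversion.
Count inversions — for each element, later elements that are smaller:
12: 8, 3 → 2
13: 8, 3 → 2
8: 3 → 1
3: none → 0
14: none → 0
15: none → 0
Total inversions: 2 + 2 + 1 + 0 + 0 + 0 = 5

5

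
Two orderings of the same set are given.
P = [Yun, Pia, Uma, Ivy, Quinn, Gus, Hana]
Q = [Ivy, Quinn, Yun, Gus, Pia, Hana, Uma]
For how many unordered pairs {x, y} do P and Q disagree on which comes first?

9

Assign each item its position (1..7) in the first ordering, then rewrite the second ordering as that position sequence:
positions: Yun→1, Pia→2, Uma→3, Ivy→4, Quinn→5, Gus→6, Hana→7
second ordering as positions: [4, 5, 1, 6, 2, 7, 3]
Discordant pairs = inversions in this position sequence.
4: 1, 2, 3 → 3
5: 1, 2, 3 → 3
1: 0
6: 2, 3 → 2
2: 0
7: 3 → 1
3: 0
Total: 3 + 3 + 0 + 2 + 0 + 1 + 0 = 9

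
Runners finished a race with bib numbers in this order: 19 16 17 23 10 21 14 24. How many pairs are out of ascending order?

12 out-of-order pairs

For each element, count later entries that are smaller:
19: 4
16: 2
17: 2
23: 3
10: 0
21: 1
14: 0
24: 0
Sum: 4 + 2 + 2 + 3 + 0 + 1 + 0 + 0 = 12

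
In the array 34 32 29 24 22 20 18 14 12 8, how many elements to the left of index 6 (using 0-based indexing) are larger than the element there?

6

The element at index 6 is 18.
Elements before it: 34, 32, 29, 24, 22, 20
Those larger than 18: 34, 32, 29, 24, 22, 20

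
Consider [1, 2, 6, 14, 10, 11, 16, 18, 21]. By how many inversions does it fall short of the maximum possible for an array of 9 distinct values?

34

Maximum inversions for 9 distinct elements is C(9, 2) = 9·8/2 = 36.
Current inversions — for each element, count later smaller elements:
1: 0
2: 0
6: 0
14: 2
10: 0
11: 0
16: 0
18: 0
21: 0
Current total: 0 + 0 + 0 + 2 + 0 + 0 + 0 + 0 + 0 = 2
Shortfall: 36 − 2 = 34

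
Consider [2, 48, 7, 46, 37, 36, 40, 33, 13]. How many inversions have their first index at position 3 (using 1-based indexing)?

The element at index 3 is 7.
Elements after it: 46, 37, 36, 40, 33, 13
None of them are smaller than 7.

0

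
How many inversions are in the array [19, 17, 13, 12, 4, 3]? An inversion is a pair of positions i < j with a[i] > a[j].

15

Sweep left to right; for each value list the smaller values that follow it:
19 → 17, 13, 12, 4, 3 → 5
17 → 13, 12, 4, 3 → 4
13 → 12, 4, 3 → 3
12 → 4, 3 → 2
4 → 3 → 1
3 → none → 0
Sum: 5 + 4 + 3 + 2 + 1 + 0 = 15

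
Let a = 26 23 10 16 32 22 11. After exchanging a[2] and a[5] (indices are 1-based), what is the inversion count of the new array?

14 inversions

Positions 2 and 5 hold 23 and 32; after swapping, the array is [26, 32, 10, 16, 23, 22, 11].
Element-by-element contributions:
26 → 10, 16, 23, 22, 11 → 5
32 → 10, 16, 23, 22, 11 → 5
10 → none → 0
16 → 11 → 1
23 → 22, 11 → 2
22 → 11 → 1
11 → none → 0
Sum: 5 + 5 + 0 + 1 + 2 + 1 + 0 = 14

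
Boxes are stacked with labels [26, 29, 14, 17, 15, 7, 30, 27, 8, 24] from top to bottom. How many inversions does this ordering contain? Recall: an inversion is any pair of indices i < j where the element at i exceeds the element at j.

25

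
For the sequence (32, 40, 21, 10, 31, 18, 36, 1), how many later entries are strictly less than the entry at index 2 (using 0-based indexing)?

3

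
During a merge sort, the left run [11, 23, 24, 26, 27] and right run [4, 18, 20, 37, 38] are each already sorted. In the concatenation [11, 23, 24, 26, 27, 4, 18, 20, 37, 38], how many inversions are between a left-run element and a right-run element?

There are 13 split inversions.

For each element r of the right run, count left-run elements greater than r:
r = 4: 11, 23, 24, 26, 27 → 5
r = 18: 23, 24, 26, 27 → 4
r = 20: 23, 24, 26, 27 → 4
r = 37: none → 0
r = 38: none → 0
Cross-inversions: 5 + 4 + 4 + 0 + 0 = 13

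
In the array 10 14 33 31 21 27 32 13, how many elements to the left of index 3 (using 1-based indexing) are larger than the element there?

The element at index 3 is 33.
Elements before it: 10, 14
None of them are larger than 33.

0 such elements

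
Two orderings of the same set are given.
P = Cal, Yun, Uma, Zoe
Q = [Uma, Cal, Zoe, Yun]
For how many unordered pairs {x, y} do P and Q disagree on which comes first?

There are 3 disagreeing pairs.

Assign each item its position (1..4) in the first ordering, then rewrite the second ordering as that position sequence:
positions: Cal→1, Yun→2, Uma→3, Zoe→4
second ordering as positions: [3, 1, 4, 2]
Discordant pairs = inversions in this position sequence.
3: 1, 2 → 2
1: 0
4: 2 → 1
2: 0
Total: 2 + 0 + 1 + 0 = 3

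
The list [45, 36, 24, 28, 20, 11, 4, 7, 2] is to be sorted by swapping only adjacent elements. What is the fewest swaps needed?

Each adjacent swap fixes exactly one inversion, so the minimum swap count equals the number of inversions.
Count inversions — for each element, later elements that are smaller:
45: 36, 24, 28, 20, 11, 4, 7, 2 → 8
36: 24, 28, 20, 11, 4, 7, 2 → 7
24: 20, 11, 4, 7, 2 → 5
28: 20, 11, 4, 7, 2 → 5
20: 11, 4, 7, 2 → 4
11: 4, 7, 2 → 3
4: 2 → 1
7: 2 → 1
2: none → 0
Total inversions: 8 + 7 + 5 + 5 + 4 + 3 + 1 + 1 + 0 = 34

Adjacent swaps: 34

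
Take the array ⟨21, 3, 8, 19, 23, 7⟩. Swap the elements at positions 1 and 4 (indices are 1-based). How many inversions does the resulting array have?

6

Positions 1 and 4 hold 21 and 19; after swapping, the array is [19, 3, 8, 21, 23, 7].
For each element, count later entries that are smaller:
19 → 3, 8, 7 → 3
3 → none → 0
8 → 7 → 1
21 → 7 → 1
23 → 7 → 1
7 → none → 0
Sum: 3 + 0 + 1 + 1 + 1 + 0 = 6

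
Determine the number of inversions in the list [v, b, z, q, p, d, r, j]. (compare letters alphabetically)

17 inversions

Sweep left to right; for each value list the smaller values that follow it:
v → b, q, p, d, r, j → 6
b → none → 0
z → q, p, d, r, j → 5
q → p, d, j → 3
p → d, j → 2
d → none → 0
r → j → 1
j → none → 0
Sum: 6 + 0 + 5 + 3 + 2 + 0 + 1 + 0 = 17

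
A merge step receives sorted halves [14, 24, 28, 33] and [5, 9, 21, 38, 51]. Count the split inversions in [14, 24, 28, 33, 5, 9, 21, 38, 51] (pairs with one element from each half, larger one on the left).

11

Count, for every r in R, how many entries of L exceed r:
r = 5: 14, 24, 28, 33 → 4
r = 9: 14, 24, 28, 33 → 4
r = 21: 24, 28, 33 → 3
r = 38: none → 0
r = 51: none → 0
Cross-inversions: 4 + 4 + 3 + 0 + 0 = 11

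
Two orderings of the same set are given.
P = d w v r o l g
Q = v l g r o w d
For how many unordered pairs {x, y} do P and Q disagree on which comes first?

Assign each item its position (1..7) in the first ordering, then rewrite the second ordering as that position sequence:
positions: d→1, w→2, v→3, r→4, o→5, l→6, g→7
second ordering as positions: [3, 6, 7, 4, 5, 2, 1]
Discordant pairs = inversions in this position sequence.
3: 2, 1 → 2
6: 4, 5, 2, 1 → 4
7: 4, 5, 2, 1 → 4
4: 2, 1 → 2
5: 2, 1 → 2
2: 1 → 1
1: 0
Total: 2 + 4 + 4 + 2 + 2 + 1 + 0 = 15

There are 15 disagreeing pairs.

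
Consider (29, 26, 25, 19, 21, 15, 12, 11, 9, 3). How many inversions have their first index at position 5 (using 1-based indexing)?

The element at index 5 is 21.
Elements after it: 15, 12, 11, 9, 3
Those smaller than 21: 15, 12, 11, 9, 3

5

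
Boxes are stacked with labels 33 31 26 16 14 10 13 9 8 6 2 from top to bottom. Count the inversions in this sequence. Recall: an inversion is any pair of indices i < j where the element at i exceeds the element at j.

54

For each element, count later entries that are smaller:
33: 10
31: 9
26: 8
16: 7
14: 6
10: 4
13: 4
9: 3
8: 2
6: 1
2: 0
Sum: 10 + 9 + 8 + 7 + 6 + 4 + 4 + 3 + 2 + 1 + 0 = 54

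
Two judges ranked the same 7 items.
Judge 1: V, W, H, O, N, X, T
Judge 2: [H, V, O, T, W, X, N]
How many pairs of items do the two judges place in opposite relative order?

Assign each item its position (1..7) in the first ordering, then rewrite the second ordering as that position sequence:
positions: V→1, W→2, H→3, O→4, N→5, X→6, T→7
second ordering as positions: [3, 1, 4, 7, 2, 6, 5]
Discordant pairs = inversions in this position sequence.
3: 1, 2 → 2
1: 0
4: 2 → 1
7: 2, 6, 5 → 3
2: 0
6: 5 → 1
5: 0
Total: 2 + 0 + 1 + 3 + 0 + 1 + 0 = 7

7 discordant pairs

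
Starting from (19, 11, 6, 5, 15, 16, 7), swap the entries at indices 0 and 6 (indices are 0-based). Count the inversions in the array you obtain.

5 inversions

Positions 0 and 6 hold 19 and 7; after swapping, the array is [7, 11, 6, 5, 15, 16, 19].
For each element, count later entries that are smaller:
7: 2
11: 2
6: 1
5: 0
15: 0
16: 0
19: 0
Sum: 2 + 2 + 1 + 0 + 0 + 0 + 0 = 5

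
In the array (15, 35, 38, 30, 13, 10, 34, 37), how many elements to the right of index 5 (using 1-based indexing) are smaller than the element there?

The element at index 5 is 13.
Elements after it: 10, 34, 37
Those smaller than 13: 10

1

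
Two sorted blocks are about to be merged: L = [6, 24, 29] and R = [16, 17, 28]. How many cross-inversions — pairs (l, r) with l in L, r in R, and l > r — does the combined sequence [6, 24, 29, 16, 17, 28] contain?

5 cross-inversions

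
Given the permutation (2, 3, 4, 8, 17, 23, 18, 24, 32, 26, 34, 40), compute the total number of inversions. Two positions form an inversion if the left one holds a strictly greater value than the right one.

Element-by-element contributions:
2 → none → 0
3 → none → 0
4 → none → 0
8 → none → 0
17 → none → 0
23 → 18 → 1
18 → none → 0
24 → none → 0
32 → 26 → 1
26 → none → 0
34 → none → 0
40 → none → 0
Sum: 0 + 0 + 0 + 0 + 0 + 1 + 0 + 0 + 1 + 0 + 0 + 0 = 2

2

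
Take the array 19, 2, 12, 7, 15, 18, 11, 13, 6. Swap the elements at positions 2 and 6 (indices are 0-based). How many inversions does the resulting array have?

19

Positions 2 and 6 hold 12 and 11; after swapping, the array is [19, 2, 11, 7, 15, 18, 12, 13, 6].
Element-by-element contributions:
19: 8
2: 0
11: 2
7: 1
15: 3
18: 3
12: 1
13: 1
6: 0
Sum: 8 + 0 + 2 + 1 + 3 + 3 + 1 + 1 + 0 = 19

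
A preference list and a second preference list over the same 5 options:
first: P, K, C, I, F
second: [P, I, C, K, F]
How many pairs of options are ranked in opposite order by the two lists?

Assign each item its position (1..5) in the first ordering, then rewrite the second ordering as that position sequence:
positions: P→1, K→2, C→3, I→4, F→5
second ordering as positions: [1, 4, 3, 2, 5]
Discordant pairs = inversions in this position sequence.
1: 0
4: 3, 2 → 2
3: 2 → 1
2: 0
5: 0
Total: 0 + 2 + 1 + 0 + 0 = 3

3 pairs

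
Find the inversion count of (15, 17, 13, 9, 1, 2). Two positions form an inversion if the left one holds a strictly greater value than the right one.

13

For each element, count later entries that are smaller:
15: 4
17: 4
13: 3
9: 2
1: 0
2: 0
Sum: 4 + 4 + 3 + 2 + 0 + 0 = 13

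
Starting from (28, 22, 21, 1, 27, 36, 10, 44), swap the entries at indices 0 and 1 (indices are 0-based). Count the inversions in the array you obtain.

11

Positions 0 and 1 hold 28 and 22; after swapping, the array is [22, 28, 21, 1, 27, 36, 10, 44].
Count, for each position, how many later elements it exceeds:
22: 3
28: 4
21: 2
1: 0
27: 1
36: 1
10: 0
44: 0
Sum: 3 + 4 + 2 + 0 + 1 + 1 + 0 + 0 = 11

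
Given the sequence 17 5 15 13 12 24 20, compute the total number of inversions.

There are 8 out-of-order pairs.

Inversion pairs (indices are 0-based):
(0,1): 17 > 5
(0,2): 17 > 15
(0,3): 17 > 13
(0,4): 17 > 12
(2,3): 15 > 13
(2,4): 15 > 12
(3,4): 13 > 12
(5,6): 24 > 20
That's 8 pairs.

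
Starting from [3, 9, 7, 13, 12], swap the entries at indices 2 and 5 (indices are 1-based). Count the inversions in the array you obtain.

Positions 2 and 5 hold 9 and 12; after swapping, the array is [3, 12, 7, 13, 9].
Count, for each position, how many later elements it exceeds:
3 → none → 0
12 → 7, 9 → 2
7 → none → 0
13 → 9 → 1
9 → none → 0
Sum: 0 + 2 + 0 + 1 + 0 = 3

3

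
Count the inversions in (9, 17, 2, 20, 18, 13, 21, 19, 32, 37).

Element-by-element contributions:
9: 1
17: 2
2: 0
20: 3
18: 1
13: 0
21: 1
19: 0
32: 0
37: 0
Sum: 1 + 2 + 0 + 3 + 1 + 0 + 1 + 0 + 0 + 0 = 8

8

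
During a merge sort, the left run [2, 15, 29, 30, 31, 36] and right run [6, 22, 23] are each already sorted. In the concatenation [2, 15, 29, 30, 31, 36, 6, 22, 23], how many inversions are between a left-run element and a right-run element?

13 cross-inversions

Take each right-half value and tally the left-half values above it:
r = 6: 15, 29, 30, 31, 36 → 5
r = 22: 29, 30, 31, 36 → 4
r = 23: 29, 30, 31, 36 → 4
Cross-inversions: 5 + 4 + 4 = 13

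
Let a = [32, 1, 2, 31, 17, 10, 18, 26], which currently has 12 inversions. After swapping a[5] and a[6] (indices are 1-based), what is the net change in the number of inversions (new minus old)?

-1

Positions 5 and 6 hold 17 and 10; after swapping, the array is [32, 1, 2, 31, 10, 17, 18, 26].
Count, for each position, how many later elements it exceeds:
32 → 1, 2, 31, 10, 17, 18, 26 → 7
1 → none → 0
2 → none → 0
31 → 10, 17, 18, 26 → 4
10 → none → 0
17 → none → 0
18 → none → 0
26 → none → 0
Sum: 7 + 0 + 0 + 4 + 0 + 0 + 0 + 0 = 11
Change: 11 − 12 = -1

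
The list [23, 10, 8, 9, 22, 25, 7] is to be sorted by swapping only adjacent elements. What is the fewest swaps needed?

The minimum number of adjacent swaps to sort an array equals its inversion count, since every such swap removes exactly one inversion.
Count inversions — for each element, later elements that are smaller:
23: 10, 8, 9, 22, 7 → 5
10: 8, 9, 7 → 3
8: 7 → 1
9: 7 → 1
22: 7 → 1
25: 7 → 1
7: none → 0
Total inversions: 5 + 3 + 1 + 1 + 1 + 1 + 0 = 12

12 swaps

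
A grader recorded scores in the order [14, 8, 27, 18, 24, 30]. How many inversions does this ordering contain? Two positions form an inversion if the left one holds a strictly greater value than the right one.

Count, for each position, how many later elements it exceeds:
14: 1
8: 0
27: 2
18: 0
24: 0
30: 0
Sum: 1 + 0 + 2 + 0 + 0 + 0 = 3

3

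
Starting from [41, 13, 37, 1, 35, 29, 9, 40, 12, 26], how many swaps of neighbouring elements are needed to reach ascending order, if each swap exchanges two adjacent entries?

Minimum adjacent swaps = number of inversions (each swap of adjacent out-of-order elements removes one inversion and no swap can remove more).
Count inversions — for each element, later elements that are smaller:
41: 13, 37, 1, 35, 29, 9, 40, 12, 26 → 9
13: 1, 9, 12 → 3
37: 1, 35, 29, 9, 12, 26 → 6
1: none → 0
35: 29, 9, 12, 26 → 4
29: 9, 12, 26 → 3
9: none → 0
40: 12, 26 → 2
12: none → 0
26: none → 0
Total inversions: 9 + 3 + 6 + 0 + 4 + 3 + 0 + 2 + 0 + 0 = 27

27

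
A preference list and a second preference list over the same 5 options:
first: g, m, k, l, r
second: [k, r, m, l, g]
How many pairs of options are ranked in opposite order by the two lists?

Assign each item its position (1..5) in the first ordering, then rewrite the second ordering as that position sequence:
positions: g→1, m→2, k→3, l→4, r→5
second ordering as positions: [3, 5, 2, 4, 1]
Discordant pairs = inversions in this position sequence.
3: 2, 1 → 2
5: 2, 4, 1 → 3
2: 1 → 1
4: 1 → 1
1: 0
Total: 2 + 3 + 1 + 1 + 0 = 7

7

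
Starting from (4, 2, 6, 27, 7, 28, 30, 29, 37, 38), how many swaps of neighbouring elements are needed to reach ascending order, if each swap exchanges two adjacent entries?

3

Minimum adjacent swaps = number of inversions (each swap of adjacent out-of-order elements removes one inversion and no swap can remove more).
Count inversions — for each element, later elements that are smaller:
4: 2 → 1
2: none → 0
6: none → 0
27: 7 → 1
7: none → 0
28: none → 0
30: 29 → 1
29: none → 0
37: none → 0
38: none → 0
Total inversions: 1 + 0 + 0 + 1 + 0 + 0 + 1 + 0 + 0 + 0 = 3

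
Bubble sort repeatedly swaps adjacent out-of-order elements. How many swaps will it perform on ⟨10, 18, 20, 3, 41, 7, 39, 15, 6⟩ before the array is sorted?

19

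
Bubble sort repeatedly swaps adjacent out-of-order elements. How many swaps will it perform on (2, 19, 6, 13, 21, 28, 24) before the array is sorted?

Minimum adjacent swaps = number of inversions (each swap of adjacent out-of-order elements removes one inversion and no swap can remove more).
Count inversions — for each element, later elements that are smaller:
2: none → 0
19: 6, 13 → 2
6: none → 0
13: none → 0
21: none → 0
28: 24 → 1
24: none → 0
Total inversions: 0 + 2 + 0 + 0 + 0 + 1 + 0 = 3

3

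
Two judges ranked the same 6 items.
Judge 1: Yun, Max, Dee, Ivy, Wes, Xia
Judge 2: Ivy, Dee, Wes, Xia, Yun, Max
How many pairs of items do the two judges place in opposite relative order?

Assign each item its position (1..6) in the first ordering, then rewrite the second ordering as that position sequence:
positions: Yun→1, Max→2, Dee→3, Ivy→4, Wes→5, Xia→6
second ordering as positions: [4, 3, 5, 6, 1, 2]
Discordant pairs = inversions in this position sequence.
4: 3, 1, 2 → 3
3: 1, 2 → 2
5: 1, 2 → 2
6: 1, 2 → 2
1: 0
2: 0
Total: 3 + 2 + 2 + 2 + 0 + 0 = 9

There are 9 discordant pairs.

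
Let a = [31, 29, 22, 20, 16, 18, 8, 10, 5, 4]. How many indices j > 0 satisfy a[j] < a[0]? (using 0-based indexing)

9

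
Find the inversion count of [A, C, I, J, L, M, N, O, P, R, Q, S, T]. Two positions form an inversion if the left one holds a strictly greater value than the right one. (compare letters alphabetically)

Element-by-element contributions:
A → none → 0
C → none → 0
I → none → 0
J → none → 0
L → none → 0
M → none → 0
N → none → 0
O → none → 0
P → none → 0
R → Q → 1
Q → none → 0
S → none → 0
T → none → 0
Sum: 0 + 0 + 0 + 0 + 0 + 0 + 0 + 0 + 0 + 1 + 0 + 0 + 0 = 1

1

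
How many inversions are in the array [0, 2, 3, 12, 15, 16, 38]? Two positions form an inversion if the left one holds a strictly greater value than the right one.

0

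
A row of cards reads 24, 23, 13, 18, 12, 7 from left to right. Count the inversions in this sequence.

14 out-of-order pairs

Sweep left to right; for each value list the smaller values that follow it:
24 → 23, 13, 18, 12, 7 → 5
23 → 13, 18, 12, 7 → 4
13 → 12, 7 → 2
18 → 12, 7 → 2
12 → 7 → 1
7 → none → 0
Sum: 5 + 4 + 2 + 2 + 1 + 0 = 14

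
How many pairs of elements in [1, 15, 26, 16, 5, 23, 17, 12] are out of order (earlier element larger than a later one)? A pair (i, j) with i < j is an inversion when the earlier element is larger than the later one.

There are 12 inversions.

Count, for each position, how many later elements it exceeds:
1: 0
15: 2
26: 5
16: 2
5: 0
23: 2
17: 1
12: 0
Sum: 0 + 2 + 5 + 2 + 0 + 2 + 1 + 0 = 12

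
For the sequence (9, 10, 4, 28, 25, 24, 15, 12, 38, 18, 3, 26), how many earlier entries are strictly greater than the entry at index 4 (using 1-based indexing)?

0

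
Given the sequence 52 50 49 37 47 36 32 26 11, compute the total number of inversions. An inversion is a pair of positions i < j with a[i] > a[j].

For each element, count later entries that are smaller:
52 → 50, 49, 37, 47, 36, 32, 26, 11 → 8
50 → 49, 37, 47, 36, 32, 26, 11 → 7
49 → 37, 47, 36, 32, 26, 11 → 6
37 → 36, 32, 26, 11 → 4
47 → 36, 32, 26, 11 → 4
36 → 32, 26, 11 → 3
32 → 26, 11 → 2
26 → 11 → 1
11 → none → 0
Sum: 8 + 7 + 6 + 4 + 4 + 3 + 2 + 1 + 0 = 35

35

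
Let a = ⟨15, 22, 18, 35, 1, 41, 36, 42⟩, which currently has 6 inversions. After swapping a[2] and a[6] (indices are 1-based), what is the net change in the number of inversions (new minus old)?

+3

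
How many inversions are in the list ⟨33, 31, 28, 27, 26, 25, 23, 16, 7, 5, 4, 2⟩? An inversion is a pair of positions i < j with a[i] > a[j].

Inversions: 66

Sweep left to right; for each value list the smaller values that follow it:
33 → 31, 28, 27, 26, 25, 23, 16, 7, 5, 4, 2 → 11
31 → 28, 27, 26, 25, 23, 16, 7, 5, 4, 2 → 10
28 → 27, 26, 25, 23, 16, 7, 5, 4, 2 → 9
27 → 26, 25, 23, 16, 7, 5, 4, 2 → 8
26 → 25, 23, 16, 7, 5, 4, 2 → 7
25 → 23, 16, 7, 5, 4, 2 → 6
23 → 16, 7, 5, 4, 2 → 5
16 → 7, 5, 4, 2 → 4
7 → 5, 4, 2 → 3
5 → 4, 2 → 2
4 → 2 → 1
2 → none → 0
Sum: 11 + 10 + 9 + 8 + 7 + 6 + 5 + 4 + 3 + 2 + 1 + 0 = 66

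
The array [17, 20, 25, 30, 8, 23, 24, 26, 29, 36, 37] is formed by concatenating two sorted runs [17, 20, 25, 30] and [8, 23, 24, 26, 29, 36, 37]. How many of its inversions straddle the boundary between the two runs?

Count, for every r in R, how many entries of L exceed r:
r = 8: 17, 20, 25, 30 → 4
r = 23: 25, 30 → 2
r = 24: 25, 30 → 2
r = 26: 30 → 1
r = 29: 30 → 1
r = 36: none → 0
r = 37: none → 0
Cross-inversions: 4 + 2 + 2 + 1 + 1 + 0 + 0 = 10

10 cross-inversions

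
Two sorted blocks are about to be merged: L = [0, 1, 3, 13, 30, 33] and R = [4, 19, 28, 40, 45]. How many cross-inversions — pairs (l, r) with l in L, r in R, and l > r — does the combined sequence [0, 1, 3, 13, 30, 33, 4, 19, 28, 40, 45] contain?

7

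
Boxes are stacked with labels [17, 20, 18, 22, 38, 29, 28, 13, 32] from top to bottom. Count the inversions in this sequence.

12 out-of-order pairs

Count, for each position, how many later elements it exceeds:
17 → 13 → 1
20 → 18, 13 → 2
18 → 13 → 1
22 → 13 → 1
38 → 29, 28, 13, 32 → 4
29 → 28, 13 → 2
28 → 13 → 1
13 → none → 0
32 → none → 0
Sum: 1 + 2 + 1 + 1 + 4 + 2 + 1 + 0 + 0 = 12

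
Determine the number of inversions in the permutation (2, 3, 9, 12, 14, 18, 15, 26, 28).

There is 1 inversion.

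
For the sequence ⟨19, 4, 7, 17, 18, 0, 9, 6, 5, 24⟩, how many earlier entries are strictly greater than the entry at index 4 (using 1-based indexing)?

1

The element at index 4 is 17.
Elements before it: 19, 4, 7
Those larger than 17: 19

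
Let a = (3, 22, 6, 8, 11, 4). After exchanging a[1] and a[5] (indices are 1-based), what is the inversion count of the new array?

Positions 1 and 5 hold 3 and 11; after swapping, the array is [11, 22, 6, 8, 3, 4].
Sweep left to right; for each value list the smaller values that follow it:
11 → 6, 8, 3, 4 → 4
22 → 6, 8, 3, 4 → 4
6 → 3, 4 → 2
8 → 3, 4 → 2
3 → none → 0
4 → none → 0
Sum: 4 + 4 + 2 + 2 + 0 + 0 = 12

12 inversions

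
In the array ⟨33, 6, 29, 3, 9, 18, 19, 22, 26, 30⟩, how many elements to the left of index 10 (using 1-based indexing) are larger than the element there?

1

The element at index 10 is 30.
Elements before it: 33, 6, 29, 3, 9, 18, 19, 22, 26
Those larger than 30: 33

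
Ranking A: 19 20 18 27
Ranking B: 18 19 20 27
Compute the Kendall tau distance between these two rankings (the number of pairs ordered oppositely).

2

Assign each item its position (1..4) in the first ordering, then rewrite the second ordering as that position sequence:
positions: 19→1, 20→2, 18→3, 27→4
second ordering as positions: [3, 1, 2, 4]
Discordant pairs = inversions in this position sequence.
3: 1, 2 → 2
1: 0
2: 0
4: 0
Total: 2 + 0 + 0 + 0 = 2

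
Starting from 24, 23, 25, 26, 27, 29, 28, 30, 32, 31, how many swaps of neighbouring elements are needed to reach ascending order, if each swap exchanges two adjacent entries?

3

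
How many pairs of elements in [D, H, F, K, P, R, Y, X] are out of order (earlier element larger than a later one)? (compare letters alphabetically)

Element-by-element contributions:
D: 0
H: 1
F: 0
K: 0
P: 0
R: 0
Y: 1
X: 0
Sum: 0 + 1 + 0 + 0 + 0 + 0 + 1 + 0 = 2

There are 2 inversions.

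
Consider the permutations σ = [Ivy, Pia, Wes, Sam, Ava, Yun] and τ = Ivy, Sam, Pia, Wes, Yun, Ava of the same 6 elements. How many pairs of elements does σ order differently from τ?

3 discordant pairs

Assign each item its position (1..6) in the first ordering, then rewrite the second ordering as that position sequence:
positions: Ivy→1, Pia→2, Wes→3, Sam→4, Ava→5, Yun→6
second ordering as positions: [1, 4, 2, 3, 6, 5]
Discordant pairs = inversions in this position sequence.
1: 0
4: 2, 3 → 2
2: 0
3: 0
6: 5 → 1
5: 0
Total: 0 + 2 + 0 + 0 + 1 + 0 = 3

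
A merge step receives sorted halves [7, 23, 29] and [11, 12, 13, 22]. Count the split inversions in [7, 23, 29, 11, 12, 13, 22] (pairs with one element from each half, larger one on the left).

Split inversions: 8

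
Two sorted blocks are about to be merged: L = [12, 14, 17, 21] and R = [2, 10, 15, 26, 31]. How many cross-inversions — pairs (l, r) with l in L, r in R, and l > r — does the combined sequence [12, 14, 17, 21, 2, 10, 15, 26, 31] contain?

There are 10 split inversions.

Take each right-half value and tally the left-half values above it:
r = 2: 12, 14, 17, 21 → 4
r = 10: 12, 14, 17, 21 → 4
r = 15: 17, 21 → 2
r = 26: none → 0
r = 31: none → 0
Cross-inversions: 4 + 4 + 2 + 0 + 0 = 10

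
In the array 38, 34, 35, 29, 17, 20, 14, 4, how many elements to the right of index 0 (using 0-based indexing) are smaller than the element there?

7 such elements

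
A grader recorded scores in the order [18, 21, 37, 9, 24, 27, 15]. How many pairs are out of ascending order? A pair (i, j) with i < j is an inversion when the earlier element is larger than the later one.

10

Count, for each position, how many later elements it exceeds:
18 → 9, 15 → 2
21 → 9, 15 → 2
37 → 9, 24, 27, 15 → 4
9 → none → 0
24 → 15 → 1
27 → 15 → 1
15 → none → 0
Sum: 2 + 2 + 4 + 0 + 1 + 1 + 0 = 10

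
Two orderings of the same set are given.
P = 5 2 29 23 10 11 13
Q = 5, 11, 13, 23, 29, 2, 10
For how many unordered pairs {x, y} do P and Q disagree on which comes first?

11

Assign each item its position (1..7) in the first ordering, then rewrite the second ordering as that position sequence:
positions: 5→1, 2→2, 29→3, 23→4, 10→5, 11→6, 13→7
second ordering as positions: [1, 6, 7, 4, 3, 2, 5]
Discordant pairs = inversions in this position sequence.
1: 0
6: 4, 3, 2, 5 → 4
7: 4, 3, 2, 5 → 4
4: 3, 2 → 2
3: 2 → 1
2: 0
5: 0
Total: 0 + 4 + 4 + 2 + 1 + 0 + 0 = 11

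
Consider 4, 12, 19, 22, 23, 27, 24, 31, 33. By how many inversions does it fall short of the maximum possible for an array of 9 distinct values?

Maximum inversions for 9 distinct elements is C(9, 2) = 9·8/2 = 36.
Current inversions — for each element, count later smaller elements:
4: 0
12: 0
19: 0
22: 0
23: 0
27: 1
24: 0
31: 0
33: 0
Current total: 0 + 0 + 0 + 0 + 0 + 1 + 0 + 0 + 0 = 1
Shortfall: 36 − 1 = 35

35 inversions short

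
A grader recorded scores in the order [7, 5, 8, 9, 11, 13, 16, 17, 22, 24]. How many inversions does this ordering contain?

1

Element-by-element contributions:
7: 1
5: 0
8: 0
9: 0
11: 0
13: 0
16: 0
17: 0
22: 0
24: 0
Sum: 1 + 0 + 0 + 0 + 0 + 0 + 0 + 0 + 0 + 0 = 1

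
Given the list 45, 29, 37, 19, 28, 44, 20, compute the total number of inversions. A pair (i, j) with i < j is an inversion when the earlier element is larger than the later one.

Inversions: 14

Sweep left to right; for each value list the smaller values that follow it:
45: 6
29: 3
37: 3
19: 0
28: 1
44: 1
20: 0
Sum: 6 + 3 + 3 + 0 + 1 + 1 + 0 = 14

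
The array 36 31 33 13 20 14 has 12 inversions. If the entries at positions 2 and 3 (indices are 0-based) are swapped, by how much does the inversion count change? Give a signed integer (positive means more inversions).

Positions 2 and 3 hold 33 and 13; after swapping, the array is [36, 31, 13, 33, 20, 14].
Count, for each position, how many later elements it exceeds:
36 → 31, 13, 33, 20, 14 → 5
31 → 13, 20, 14 → 3
13 → none → 0
33 → 20, 14 → 2
20 → 14 → 1
14 → none → 0
Sum: 5 + 3 + 0 + 2 + 1 + 0 = 11
Change: 11 − 12 = -1

-1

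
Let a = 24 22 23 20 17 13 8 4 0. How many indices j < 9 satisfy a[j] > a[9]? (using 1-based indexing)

8

The element at index 9 is 0.
Elements before it: 24, 22, 23, 20, 17, 13, 8, 4
Those larger than 0: 24, 22, 23, 20, 17, 13, 8, 4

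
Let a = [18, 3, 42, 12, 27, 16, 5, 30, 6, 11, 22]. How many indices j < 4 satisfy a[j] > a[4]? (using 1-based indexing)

The element at index 4 is 12.
Elements before it: 18, 3, 42
Those larger than 12: 18, 42

2 such elements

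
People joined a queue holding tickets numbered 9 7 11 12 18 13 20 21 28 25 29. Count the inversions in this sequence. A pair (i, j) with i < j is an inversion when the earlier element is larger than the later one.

3 inversions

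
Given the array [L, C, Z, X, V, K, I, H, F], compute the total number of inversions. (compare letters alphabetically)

Count, for each position, how many later elements it exceeds:
L → C, K, I, H, F → 5
C → none → 0
Z → X, V, K, I, H, F → 6
X → V, K, I, H, F → 5
V → K, I, H, F → 4
K → I, H, F → 3
I → H, F → 2
H → F → 1
F → none → 0
Sum: 5 + 0 + 6 + 5 + 4 + 3 + 2 + 1 + 0 = 26

There are 26 inversions.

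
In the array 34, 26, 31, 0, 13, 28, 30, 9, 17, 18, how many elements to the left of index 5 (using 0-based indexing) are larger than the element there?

The element at index 5 is 28.
Elements before it: 34, 26, 31, 0, 13
Those larger than 28: 34, 31

2 such elements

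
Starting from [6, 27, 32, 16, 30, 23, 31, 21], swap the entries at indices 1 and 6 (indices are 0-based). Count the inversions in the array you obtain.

Positions 1 and 6 hold 27 and 31; after swapping, the array is [6, 31, 32, 16, 30, 23, 27, 21].
Sweep left to right; for each value list the smaller values that follow it:
6 → none → 0
31 → 16, 30, 23, 27, 21 → 5
32 → 16, 30, 23, 27, 21 → 5
16 → none → 0
30 → 23, 27, 21 → 3
23 → 21 → 1
27 → 21 → 1
21 → none → 0
Sum: 0 + 5 + 5 + 0 + 3 + 1 + 1 + 0 = 15

Inversions: 15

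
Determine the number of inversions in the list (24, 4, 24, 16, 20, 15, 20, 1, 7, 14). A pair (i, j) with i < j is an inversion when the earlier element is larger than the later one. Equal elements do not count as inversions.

Element-by-element contributions:
24 → 4, 16, 20, 15, 20, 1, 7, 14 → 8
4 → 1 → 1
24 → 16, 20, 15, 20, 1, 7, 14 → 7
16 → 15, 1, 7, 14 → 4
20 → 15, 1, 7, 14 → 4
15 → 1, 7, 14 → 3
20 → 1, 7, 14 → 3
1 → none → 0
7 → none → 0
14 → none → 0
Sum: 8 + 1 + 7 + 4 + 4 + 3 + 3 + 0 + 0 + 0 = 30

30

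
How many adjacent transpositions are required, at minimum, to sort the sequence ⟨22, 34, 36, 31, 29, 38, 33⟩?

Each adjacent swap fixes exactly one inversion, so the minimum swap count equals the number of inversions.
Count inversions — for each element, later elements that are smaller:
22: none → 0
34: 31, 29, 33 → 3
36: 31, 29, 33 → 3
31: 29 → 1
29: none → 0
38: 33 → 1
33: none → 0
Total inversions: 0 + 3 + 3 + 1 + 0 + 1 + 0 = 8

8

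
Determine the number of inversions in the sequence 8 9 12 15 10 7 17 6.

Element-by-element contributions:
8 → 7, 6 → 2
9 → 7, 6 → 2
12 → 10, 7, 6 → 3
15 → 10, 7, 6 → 3
10 → 7, 6 → 2
7 → 6 → 1
17 → 6 → 1
6 → none → 0
Sum: 2 + 2 + 3 + 3 + 2 + 1 + 1 + 0 = 14

There are 14 inversions.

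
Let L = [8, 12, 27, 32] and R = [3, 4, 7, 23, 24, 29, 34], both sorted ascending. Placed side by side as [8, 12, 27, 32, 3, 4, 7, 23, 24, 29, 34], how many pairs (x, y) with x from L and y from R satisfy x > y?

17

Count, for every r in R, how many entries of L exceed r:
r = 3: 8, 12, 27, 32 → 4
r = 4: 8, 12, 27, 32 → 4
r = 7: 8, 12, 27, 32 → 4
r = 23: 27, 32 → 2
r = 24: 27, 32 → 2
r = 29: 32 → 1
r = 34: none → 0
Cross-inversions: 4 + 4 + 4 + 2 + 2 + 1 + 0 = 17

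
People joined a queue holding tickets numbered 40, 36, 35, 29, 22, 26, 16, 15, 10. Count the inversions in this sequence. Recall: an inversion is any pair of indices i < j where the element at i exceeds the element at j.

Count, for each position, how many later elements it exceeds:
40 → 36, 35, 29, 22, 26, 16, 15, 10 → 8
36 → 35, 29, 22, 26, 16, 15, 10 → 7
35 → 29, 22, 26, 16, 15, 10 → 6
29 → 22, 26, 16, 15, 10 → 5
22 → 16, 15, 10 → 3
26 → 16, 15, 10 → 3
16 → 15, 10 → 2
15 → 10 → 1
10 → none → 0
Sum: 8 + 7 + 6 + 5 + 3 + 3 + 2 + 1 + 0 = 35

35 out-of-order pairs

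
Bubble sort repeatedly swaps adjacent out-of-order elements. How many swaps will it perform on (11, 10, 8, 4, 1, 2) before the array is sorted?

14

Minimum adjacent swaps = number of inversions (each swap of adjacent out-of-order elements removes one inversion and no swap can remove more).
Count inversions — for each element, later elements that are smaller:
11: 10, 8, 4, 1, 2 → 5
10: 8, 4, 1, 2 → 4
8: 4, 1, 2 → 3
4: 1, 2 → 2
1: none → 0
2: none → 0
Total inversions: 5 + 4 + 3 + 2 + 0 + 0 = 14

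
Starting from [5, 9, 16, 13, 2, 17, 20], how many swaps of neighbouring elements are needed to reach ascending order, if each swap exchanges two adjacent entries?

Adjacent swaps: 5

The minimum number of adjacent swaps to sort an array equals its inversion count, since every such swap removes exactly one inversion.
Count inversions — for each element, later elements that are smaller:
5: 2 → 1
9: 2 → 1
16: 13, 2 → 2
13: 2 → 1
2: none → 0
17: none → 0
20: none → 0
Total inversions: 1 + 1 + 2 + 1 + 0 + 0 + 0 = 5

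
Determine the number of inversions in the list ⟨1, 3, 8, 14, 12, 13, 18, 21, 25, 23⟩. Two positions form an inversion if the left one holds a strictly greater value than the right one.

Sweep left to right; for each value list the smaller values that follow it:
1 → none → 0
3 → none → 0
8 → none → 0
14 → 12, 13 → 2
12 → none → 0
13 → none → 0
18 → none → 0
21 → none → 0
25 → 23 → 1
23 → none → 0
Sum: 0 + 0 + 0 + 2 + 0 + 0 + 0 + 0 + 1 + 0 = 3

There are 3 inversions.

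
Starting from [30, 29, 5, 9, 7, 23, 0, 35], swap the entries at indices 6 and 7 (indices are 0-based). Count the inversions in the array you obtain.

Positions 6 and 7 hold 0 and 35; after swapping, the array is [30, 29, 5, 9, 7, 23, 35, 0].
Count, for each position, how many later elements it exceeds:
30: 6
29: 5
5: 1
9: 2
7: 1
23: 1
35: 1
0: 0
Sum: 6 + 5 + 1 + 2 + 1 + 1 + 1 + 0 = 17

17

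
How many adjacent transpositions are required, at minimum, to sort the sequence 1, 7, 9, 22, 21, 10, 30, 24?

4

Minimum adjacent swaps = number of inversions (each swap of adjacent out-of-order elements removes one inversion and no swap can remove more).
Count inversions — for each element, later elements that are smaller:
1: none → 0
7: none → 0
9: none → 0
22: 21, 10 → 2
21: 10 → 1
10: none → 0
30: 24 → 1
24: none → 0
Total inversions: 0 + 0 + 0 + 2 + 1 + 0 + 1 + 0 = 4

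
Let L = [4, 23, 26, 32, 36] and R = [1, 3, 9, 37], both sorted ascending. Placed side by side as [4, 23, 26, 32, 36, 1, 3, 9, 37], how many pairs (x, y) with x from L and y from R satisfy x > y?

14

Take each right-half value and tally the left-half values above it:
r = 1: 4, 23, 26, 32, 36 → 5
r = 3: 4, 23, 26, 32, 36 → 5
r = 9: 23, 26, 32, 36 → 4
r = 37: none → 0
Cross-inversions: 5 + 5 + 4 + 0 = 14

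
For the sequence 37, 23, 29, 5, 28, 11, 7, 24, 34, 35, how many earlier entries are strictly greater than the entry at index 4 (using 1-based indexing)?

The element at index 4 is 5.
Elements before it: 37, 23, 29
Those larger than 5: 37, 23, 29

3 such elements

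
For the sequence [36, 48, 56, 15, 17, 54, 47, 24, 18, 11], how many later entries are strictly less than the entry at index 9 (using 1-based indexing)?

1 such element

The element at index 9 is 18.
Elements after it: 11
Those smaller than 18: 11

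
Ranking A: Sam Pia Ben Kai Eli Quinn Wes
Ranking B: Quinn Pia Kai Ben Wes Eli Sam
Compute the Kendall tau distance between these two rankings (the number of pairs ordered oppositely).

Assign each item its position (1..7) in the first ordering, then rewrite the second ordering as that position sequence:
positions: Sam→1, Pia→2, Ben→3, Kai→4, Eli→5, Quinn→6, Wes→7
second ordering as positions: [6, 2, 4, 3, 7, 5, 1]
Discordant pairs = inversions in this position sequence.
6: 2, 4, 3, 5, 1 → 5
2: 1 → 1
4: 3, 1 → 2
3: 1 → 1
7: 5, 1 → 2
5: 1 → 1
1: 0
Total: 5 + 1 + 2 + 1 + 2 + 1 + 0 = 12

12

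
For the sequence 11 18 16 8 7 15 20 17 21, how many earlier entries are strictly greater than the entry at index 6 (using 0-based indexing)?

0

The element at index 6 is 20.
Elements before it: 11, 18, 16, 8, 7, 15
None of them are larger than 20.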